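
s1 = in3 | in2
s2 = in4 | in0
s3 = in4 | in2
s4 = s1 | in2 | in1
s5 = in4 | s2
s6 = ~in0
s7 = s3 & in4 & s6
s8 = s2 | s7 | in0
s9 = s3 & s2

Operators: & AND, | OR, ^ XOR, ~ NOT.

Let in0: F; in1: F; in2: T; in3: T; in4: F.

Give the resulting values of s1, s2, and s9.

s1 = in3 OR in2 = T OR T = T
s2 = in4 OR in0 = F OR F = F
s3 = in4 OR in2 = F OR T = T
s9 = s3 AND s2 = T AND F = F

s1 = T  s2 = F  s9 = F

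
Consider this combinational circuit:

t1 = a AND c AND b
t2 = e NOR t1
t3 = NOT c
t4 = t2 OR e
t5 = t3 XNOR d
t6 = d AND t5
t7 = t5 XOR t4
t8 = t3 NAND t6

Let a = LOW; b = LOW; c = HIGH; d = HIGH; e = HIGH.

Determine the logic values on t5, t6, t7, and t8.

t1 = a AND c AND b = LOW AND HIGH AND LOW = LOW
t2 = e NOR t1 = HIGH NOR LOW = LOW
t3 = NOT c = NOT HIGH = LOW
t4 = t2 OR e = LOW OR HIGH = HIGH
t5 = t3 XNOR d = LOW XNOR HIGH = LOW
t6 = d AND t5 = HIGH AND LOW = LOW
t7 = t5 XOR t4 = LOW XOR HIGH = HIGH
t8 = t3 NAND t6 = LOW NAND LOW = HIGH

t5 = LOW; t6 = LOW; t7 = HIGH; t8 = HIGH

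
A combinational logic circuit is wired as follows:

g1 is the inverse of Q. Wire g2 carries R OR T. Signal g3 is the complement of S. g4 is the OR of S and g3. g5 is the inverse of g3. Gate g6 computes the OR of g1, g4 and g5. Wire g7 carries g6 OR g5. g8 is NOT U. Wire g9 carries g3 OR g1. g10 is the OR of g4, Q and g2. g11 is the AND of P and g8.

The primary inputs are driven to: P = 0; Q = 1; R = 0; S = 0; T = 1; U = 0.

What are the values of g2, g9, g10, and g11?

g1 = NOT Q = NOT 1 = 0
g2 = R OR T = 0 OR 1 = 1
g3 = NOT S = NOT 0 = 1
g4 = S OR g3 = 0 OR 1 = 1
g8 = NOT U = NOT 0 = 1
g9 = g3 OR g1 = 1 OR 0 = 1
g10 = g4 OR Q OR g2 = 1 OR 1 OR 1 = 1
g11 = P AND g8 = 0 AND 1 = 0

g2 = 1, g9 = 1, g10 = 1, g11 = 0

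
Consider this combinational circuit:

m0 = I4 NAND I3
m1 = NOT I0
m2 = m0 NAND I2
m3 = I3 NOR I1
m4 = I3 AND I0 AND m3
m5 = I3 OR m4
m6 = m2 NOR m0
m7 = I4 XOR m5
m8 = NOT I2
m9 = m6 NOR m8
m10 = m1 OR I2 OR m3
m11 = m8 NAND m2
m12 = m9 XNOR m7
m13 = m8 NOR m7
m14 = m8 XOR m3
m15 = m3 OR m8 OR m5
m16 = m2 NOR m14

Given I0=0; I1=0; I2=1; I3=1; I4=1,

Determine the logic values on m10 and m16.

m10 = 1; m16 = 0

m0 = I4 NAND I3 = 1 NAND 1 = 0
m1 = NOT I0 = NOT 0 = 1
m2 = m0 NAND I2 = 0 NAND 1 = 1
m3 = I3 NOR I1 = 1 NOR 0 = 0
m8 = NOT I2 = NOT 1 = 0
m10 = m1 OR I2 OR m3 = 1 OR 1 OR 0 = 1
m14 = m8 XOR m3 = 0 XOR 0 = 0
m16 = m2 NOR m14 = 1 NOR 0 = 0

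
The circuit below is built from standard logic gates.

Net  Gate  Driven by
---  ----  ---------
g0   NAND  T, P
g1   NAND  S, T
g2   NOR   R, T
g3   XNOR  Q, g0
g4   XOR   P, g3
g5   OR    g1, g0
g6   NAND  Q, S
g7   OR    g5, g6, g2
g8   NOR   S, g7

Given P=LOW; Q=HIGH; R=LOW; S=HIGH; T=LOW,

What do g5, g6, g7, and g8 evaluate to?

g0 = T NAND P = LOW NAND LOW = HIGH
g1 = S NAND T = HIGH NAND LOW = HIGH
g2 = R NOR T = LOW NOR LOW = HIGH
g5 = g1 OR g0 = HIGH OR HIGH = HIGH
g6 = Q NAND S = HIGH NAND HIGH = LOW
g7 = g5 OR g6 OR g2 = HIGH OR LOW OR HIGH = HIGH
g8 = S NOR g7 = HIGH NOR HIGH = LOW

g5 = HIGH, g6 = LOW, g7 = HIGH, g8 = LOW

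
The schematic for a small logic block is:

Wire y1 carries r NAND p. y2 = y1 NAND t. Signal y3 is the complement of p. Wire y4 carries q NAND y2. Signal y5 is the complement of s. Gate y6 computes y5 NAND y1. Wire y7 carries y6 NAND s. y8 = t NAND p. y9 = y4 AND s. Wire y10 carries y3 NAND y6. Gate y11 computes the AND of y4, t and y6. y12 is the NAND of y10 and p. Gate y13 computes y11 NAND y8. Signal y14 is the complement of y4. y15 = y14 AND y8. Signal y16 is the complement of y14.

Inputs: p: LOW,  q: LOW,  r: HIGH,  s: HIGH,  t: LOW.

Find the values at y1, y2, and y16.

y1 = r NAND p = HIGH NAND LOW = HIGH
y2 = y1 NAND t = HIGH NAND LOW = HIGH
y4 = q NAND y2 = LOW NAND HIGH = HIGH
y14 = NOT y4 = NOT HIGH = LOW
y16 = NOT y14 = NOT LOW = HIGH

y1 = HIGH  y2 = HIGH  y16 = HIGH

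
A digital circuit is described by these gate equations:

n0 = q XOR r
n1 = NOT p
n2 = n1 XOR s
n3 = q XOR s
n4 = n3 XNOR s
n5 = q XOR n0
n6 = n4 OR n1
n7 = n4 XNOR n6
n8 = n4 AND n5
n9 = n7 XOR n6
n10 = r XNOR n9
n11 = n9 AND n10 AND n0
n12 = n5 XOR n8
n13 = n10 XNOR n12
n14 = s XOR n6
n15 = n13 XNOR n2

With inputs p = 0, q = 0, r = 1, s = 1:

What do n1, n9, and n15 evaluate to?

n1 = 1, n9 = 0, n15 = 0

n0 = q XOR r = 0 XOR 1 = 1
n1 = NOT p = NOT 0 = 1
n2 = n1 XOR s = 1 XOR 1 = 0
n3 = q XOR s = 0 XOR 1 = 1
n4 = n3 XNOR s = 1 XNOR 1 = 1
n5 = q XOR n0 = 0 XOR 1 = 1
n6 = n4 OR n1 = 1 OR 1 = 1
n7 = n4 XNOR n6 = 1 XNOR 1 = 1
n8 = n4 AND n5 = 1 AND 1 = 1
n9 = n7 XOR n6 = 1 XOR 1 = 0
n10 = r XNOR n9 = 1 XNOR 0 = 0
n12 = n5 XOR n8 = 1 XOR 1 = 0
n13 = n10 XNOR n12 = 0 XNOR 0 = 1
n15 = n13 XNOR n2 = 1 XNOR 0 = 0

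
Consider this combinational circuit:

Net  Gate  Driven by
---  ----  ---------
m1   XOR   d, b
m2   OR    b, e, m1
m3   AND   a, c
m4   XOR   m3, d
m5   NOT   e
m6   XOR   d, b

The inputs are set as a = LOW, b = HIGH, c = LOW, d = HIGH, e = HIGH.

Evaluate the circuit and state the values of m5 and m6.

m5 = LOW  m6 = LOW

m5 = NOT e = NOT HIGH = LOW
m6 = d XOR b = HIGH XOR HIGH = LOW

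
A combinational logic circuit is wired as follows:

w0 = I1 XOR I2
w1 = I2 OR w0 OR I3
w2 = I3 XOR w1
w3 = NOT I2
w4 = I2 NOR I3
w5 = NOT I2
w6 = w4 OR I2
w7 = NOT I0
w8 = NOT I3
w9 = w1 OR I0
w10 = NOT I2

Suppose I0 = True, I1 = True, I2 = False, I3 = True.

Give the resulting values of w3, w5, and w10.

w3 = True; w5 = True; w10 = True

w3 = NOT I2 = NOT False = True
w5 = NOT I2 = NOT False = True
w10 = NOT I2 = NOT False = True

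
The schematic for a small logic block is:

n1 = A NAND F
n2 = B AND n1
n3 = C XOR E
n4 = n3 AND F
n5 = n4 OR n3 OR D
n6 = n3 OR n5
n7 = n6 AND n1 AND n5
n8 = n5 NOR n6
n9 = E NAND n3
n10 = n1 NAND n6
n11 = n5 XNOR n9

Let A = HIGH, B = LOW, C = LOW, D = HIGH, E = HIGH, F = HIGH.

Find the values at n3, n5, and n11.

n3 = HIGH; n5 = HIGH; n11 = LOW

n3 = C XOR E = LOW XOR HIGH = HIGH
n4 = n3 AND F = HIGH AND HIGH = HIGH
n5 = n4 OR n3 OR D = HIGH OR HIGH OR HIGH = HIGH
n9 = E NAND n3 = HIGH NAND HIGH = LOW
n11 = n5 XNOR n9 = HIGH XNOR LOW = LOW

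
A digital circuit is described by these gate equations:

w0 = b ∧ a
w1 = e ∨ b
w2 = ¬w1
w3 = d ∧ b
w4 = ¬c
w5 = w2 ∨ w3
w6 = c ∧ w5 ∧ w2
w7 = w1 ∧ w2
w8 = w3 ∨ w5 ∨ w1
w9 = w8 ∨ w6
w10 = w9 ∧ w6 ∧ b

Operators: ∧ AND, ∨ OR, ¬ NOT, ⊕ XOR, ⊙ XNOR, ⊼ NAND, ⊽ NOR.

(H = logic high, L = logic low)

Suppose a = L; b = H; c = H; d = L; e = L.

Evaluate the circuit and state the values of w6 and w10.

w6 = L, w10 = L

w1 = e OR b = L OR H = H
w2 = NOT w1 = NOT H = L
w3 = d AND b = L AND H = L
w5 = w2 OR w3 = L OR L = L
w6 = c AND w5 AND w2 = H AND L AND L = L
w8 = w3 OR w5 OR w1 = L OR L OR H = H
w9 = w8 OR w6 = H OR L = H
w10 = w9 AND w6 AND b = H AND L AND H = L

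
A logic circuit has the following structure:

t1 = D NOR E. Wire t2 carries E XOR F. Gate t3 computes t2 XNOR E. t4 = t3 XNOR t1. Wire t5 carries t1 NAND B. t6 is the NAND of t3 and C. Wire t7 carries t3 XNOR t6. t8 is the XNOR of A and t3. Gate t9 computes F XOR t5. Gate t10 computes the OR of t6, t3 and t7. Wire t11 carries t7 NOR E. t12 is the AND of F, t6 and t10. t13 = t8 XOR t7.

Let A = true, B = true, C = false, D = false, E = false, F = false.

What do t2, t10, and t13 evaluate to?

t2 = false, t10 = true, t13 = false

t2 = E XOR F = false XOR false = false
t3 = t2 XNOR E = false XNOR false = true
t6 = t3 NAND C = true NAND false = true
t7 = t3 XNOR t6 = true XNOR true = true
t8 = A XNOR t3 = true XNOR true = true
t10 = t6 OR t3 OR t7 = true OR true OR true = true
t13 = t8 XOR t7 = true XOR true = false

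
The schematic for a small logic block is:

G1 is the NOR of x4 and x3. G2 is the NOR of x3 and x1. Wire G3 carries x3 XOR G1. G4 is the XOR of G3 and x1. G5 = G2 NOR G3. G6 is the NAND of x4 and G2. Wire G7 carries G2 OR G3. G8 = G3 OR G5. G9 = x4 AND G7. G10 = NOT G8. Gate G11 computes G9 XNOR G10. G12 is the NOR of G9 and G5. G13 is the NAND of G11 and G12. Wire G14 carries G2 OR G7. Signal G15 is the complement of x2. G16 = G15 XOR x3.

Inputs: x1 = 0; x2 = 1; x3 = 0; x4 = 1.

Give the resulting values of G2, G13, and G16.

G2 = 1, G13 = 1, G16 = 0

G1 = x4 NOR x3 = 1 NOR 0 = 0
G2 = x3 NOR x1 = 0 NOR 0 = 1
G3 = x3 XOR G1 = 0 XOR 0 = 0
G5 = G2 NOR G3 = 1 NOR 0 = 0
G7 = G2 OR G3 = 1 OR 0 = 1
G8 = G3 OR G5 = 0 OR 0 = 0
G9 = x4 AND G7 = 1 AND 1 = 1
G10 = NOT G8 = NOT 0 = 1
G11 = G9 XNOR G10 = 1 XNOR 1 = 1
G12 = G9 NOR G5 = 1 NOR 0 = 0
G13 = G11 NAND G12 = 1 NAND 0 = 1
G15 = NOT x2 = NOT 1 = 0
G16 = G15 XOR x3 = 0 XOR 0 = 0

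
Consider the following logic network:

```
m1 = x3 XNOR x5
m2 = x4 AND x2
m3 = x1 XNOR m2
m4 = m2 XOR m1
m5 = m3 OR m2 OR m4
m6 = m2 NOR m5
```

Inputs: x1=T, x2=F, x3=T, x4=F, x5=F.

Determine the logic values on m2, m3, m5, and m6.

m1 = x3 XNOR x5 = T XNOR F = F
m2 = x4 AND x2 = F AND F = F
m3 = x1 XNOR m2 = T XNOR F = F
m4 = m2 XOR m1 = F XOR F = F
m5 = m3 OR m2 OR m4 = F OR F OR F = F
m6 = m2 NOR m5 = F NOR F = T

m2 = F, m3 = F, m5 = F, m6 = T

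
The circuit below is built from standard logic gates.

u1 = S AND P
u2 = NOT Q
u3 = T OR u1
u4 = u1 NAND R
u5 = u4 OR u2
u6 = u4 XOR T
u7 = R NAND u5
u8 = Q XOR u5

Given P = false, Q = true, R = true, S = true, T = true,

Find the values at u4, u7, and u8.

u1 = S AND P = true AND false = false
u2 = NOT Q = NOT true = false
u4 = u1 NAND R = false NAND true = true
u5 = u4 OR u2 = true OR false = true
u7 = R NAND u5 = true NAND true = false
u8 = Q XOR u5 = true XOR true = false

u4 = true, u7 = false, u8 = false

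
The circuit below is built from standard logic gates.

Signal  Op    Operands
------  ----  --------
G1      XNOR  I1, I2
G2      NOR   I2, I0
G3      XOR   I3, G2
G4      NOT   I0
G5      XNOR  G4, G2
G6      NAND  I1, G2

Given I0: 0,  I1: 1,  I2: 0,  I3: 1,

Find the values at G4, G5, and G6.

G4 = 1  G5 = 1  G6 = 0

G2 = I2 NOR I0 = 0 NOR 0 = 1
G4 = NOT I0 = NOT 0 = 1
G5 = G4 XNOR G2 = 1 XNOR 1 = 1
G6 = I1 NAND G2 = 1 NAND 1 = 0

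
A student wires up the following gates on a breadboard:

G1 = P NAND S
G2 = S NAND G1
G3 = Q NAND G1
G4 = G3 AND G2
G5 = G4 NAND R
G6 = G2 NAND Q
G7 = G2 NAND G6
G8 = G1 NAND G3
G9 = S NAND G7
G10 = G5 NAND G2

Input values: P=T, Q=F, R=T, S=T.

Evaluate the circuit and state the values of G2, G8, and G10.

G2 = T; G8 = T; G10 = T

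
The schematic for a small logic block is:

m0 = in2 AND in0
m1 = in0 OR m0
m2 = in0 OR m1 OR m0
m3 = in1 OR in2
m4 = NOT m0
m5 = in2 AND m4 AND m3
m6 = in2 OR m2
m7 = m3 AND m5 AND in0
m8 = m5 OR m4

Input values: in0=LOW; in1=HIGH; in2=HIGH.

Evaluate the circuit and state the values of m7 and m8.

m0 = in2 AND in0 = HIGH AND LOW = LOW
m3 = in1 OR in2 = HIGH OR HIGH = HIGH
m4 = NOT m0 = NOT LOW = HIGH
m5 = in2 AND m4 AND m3 = HIGH AND HIGH AND HIGH = HIGH
m7 = m3 AND m5 AND in0 = HIGH AND HIGH AND LOW = LOW
m8 = m5 OR m4 = HIGH OR HIGH = HIGH

m7 = LOW; m8 = HIGH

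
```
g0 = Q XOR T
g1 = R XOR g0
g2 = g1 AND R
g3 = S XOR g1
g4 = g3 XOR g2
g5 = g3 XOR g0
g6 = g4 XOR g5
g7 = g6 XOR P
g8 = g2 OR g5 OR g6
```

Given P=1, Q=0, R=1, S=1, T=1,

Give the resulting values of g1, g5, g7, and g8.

g1 = 0  g5 = 0  g7 = 0  g8 = 1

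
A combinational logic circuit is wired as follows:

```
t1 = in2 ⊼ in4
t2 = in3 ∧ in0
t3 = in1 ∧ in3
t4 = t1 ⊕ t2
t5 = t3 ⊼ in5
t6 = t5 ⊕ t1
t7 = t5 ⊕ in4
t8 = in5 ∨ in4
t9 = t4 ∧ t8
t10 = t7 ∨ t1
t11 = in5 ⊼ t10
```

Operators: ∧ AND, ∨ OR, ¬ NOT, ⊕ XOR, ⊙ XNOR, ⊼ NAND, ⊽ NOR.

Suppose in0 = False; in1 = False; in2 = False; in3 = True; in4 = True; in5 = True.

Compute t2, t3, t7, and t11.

t1 = in2 NAND in4 = False NAND True = True
t2 = in3 AND in0 = True AND False = False
t3 = in1 AND in3 = False AND True = False
t5 = t3 NAND in5 = False NAND True = True
t7 = t5 XOR in4 = True XOR True = False
t10 = t7 OR t1 = False OR True = True
t11 = in5 NAND t10 = True NAND True = False

t2 = False  t3 = False  t7 = False  t11 = False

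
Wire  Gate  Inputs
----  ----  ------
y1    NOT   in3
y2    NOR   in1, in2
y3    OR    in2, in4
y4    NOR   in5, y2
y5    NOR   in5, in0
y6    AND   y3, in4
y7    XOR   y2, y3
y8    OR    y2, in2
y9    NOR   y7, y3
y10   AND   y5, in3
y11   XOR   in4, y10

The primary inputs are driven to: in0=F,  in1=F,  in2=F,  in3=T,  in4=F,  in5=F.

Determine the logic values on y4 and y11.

y4 = F, y11 = T

y2 = in1 NOR in2 = F NOR F = T
y4 = in5 NOR y2 = F NOR T = F
y5 = in5 NOR in0 = F NOR F = T
y10 = y5 AND in3 = T AND T = T
y11 = in4 XOR y10 = F XOR T = T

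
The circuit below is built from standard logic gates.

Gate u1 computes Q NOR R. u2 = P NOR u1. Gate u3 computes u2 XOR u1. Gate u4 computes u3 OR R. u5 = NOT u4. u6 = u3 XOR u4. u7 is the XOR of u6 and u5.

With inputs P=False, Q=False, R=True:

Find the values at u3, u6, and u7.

u1 = Q NOR R = False NOR True = False
u2 = P NOR u1 = False NOR False = True
u3 = u2 XOR u1 = True XOR False = True
u4 = u3 OR R = True OR True = True
u5 = NOT u4 = NOT True = False
u6 = u3 XOR u4 = True XOR True = False
u7 = u6 XOR u5 = False XOR False = False

u3 = True; u6 = False; u7 = False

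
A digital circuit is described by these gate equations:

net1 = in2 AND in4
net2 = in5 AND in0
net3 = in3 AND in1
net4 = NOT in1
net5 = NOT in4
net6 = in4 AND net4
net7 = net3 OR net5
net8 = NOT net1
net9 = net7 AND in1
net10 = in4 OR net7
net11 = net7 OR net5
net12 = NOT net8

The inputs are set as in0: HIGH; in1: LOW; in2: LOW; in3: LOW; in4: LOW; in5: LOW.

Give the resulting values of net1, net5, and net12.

net1 = in2 AND in4 = LOW AND LOW = LOW
net5 = NOT in4 = NOT LOW = HIGH
net8 = NOT net1 = NOT LOW = HIGH
net12 = NOT net8 = NOT HIGH = LOW

net1 = LOW, net5 = HIGH, net12 = LOW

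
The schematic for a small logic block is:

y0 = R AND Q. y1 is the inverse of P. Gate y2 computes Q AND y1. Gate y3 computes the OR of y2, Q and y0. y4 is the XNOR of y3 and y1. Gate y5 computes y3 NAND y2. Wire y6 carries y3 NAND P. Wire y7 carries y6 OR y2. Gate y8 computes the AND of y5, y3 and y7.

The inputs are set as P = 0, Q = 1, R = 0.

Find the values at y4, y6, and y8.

y4 = 1, y6 = 1, y8 = 0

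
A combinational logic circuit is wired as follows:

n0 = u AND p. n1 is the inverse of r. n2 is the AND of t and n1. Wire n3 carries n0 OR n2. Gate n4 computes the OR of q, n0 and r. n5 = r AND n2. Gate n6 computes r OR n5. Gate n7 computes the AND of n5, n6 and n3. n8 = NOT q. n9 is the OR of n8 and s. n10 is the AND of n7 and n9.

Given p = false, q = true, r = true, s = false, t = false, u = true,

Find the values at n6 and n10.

n0 = u AND p = true AND false = false
n1 = NOT r = NOT true = false
n2 = t AND n1 = false AND false = false
n3 = n0 OR n2 = false OR false = false
n5 = r AND n2 = true AND false = false
n6 = r OR n5 = true OR false = true
n7 = n5 AND n6 AND n3 = false AND true AND false = false
n8 = NOT q = NOT true = false
n9 = n8 OR s = false OR false = false
n10 = n7 AND n9 = false AND false = false

n6 = true  n10 = false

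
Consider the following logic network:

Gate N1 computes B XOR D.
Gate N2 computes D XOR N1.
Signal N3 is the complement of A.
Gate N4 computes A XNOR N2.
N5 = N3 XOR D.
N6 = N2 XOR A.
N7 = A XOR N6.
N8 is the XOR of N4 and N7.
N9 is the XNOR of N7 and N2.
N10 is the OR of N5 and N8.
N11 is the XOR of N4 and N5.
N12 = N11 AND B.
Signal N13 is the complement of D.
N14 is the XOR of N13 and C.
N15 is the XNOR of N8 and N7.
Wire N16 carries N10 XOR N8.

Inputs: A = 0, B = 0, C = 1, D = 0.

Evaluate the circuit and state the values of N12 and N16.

N1 = B XOR D = 0 XOR 0 = 0
N2 = D XOR N1 = 0 XOR 0 = 0
N3 = NOT A = NOT 0 = 1
N4 = A XNOR N2 = 0 XNOR 0 = 1
N5 = N3 XOR D = 1 XOR 0 = 1
N6 = N2 XOR A = 0 XOR 0 = 0
N7 = A XOR N6 = 0 XOR 0 = 0
N8 = N4 XOR N7 = 1 XOR 0 = 1
N10 = N5 OR N8 = 1 OR 1 = 1
N11 = N4 XOR N5 = 1 XOR 1 = 0
N12 = N11 AND B = 0 AND 0 = 0
N16 = N10 XOR N8 = 1 XOR 1 = 0

N12 = 0  N16 = 0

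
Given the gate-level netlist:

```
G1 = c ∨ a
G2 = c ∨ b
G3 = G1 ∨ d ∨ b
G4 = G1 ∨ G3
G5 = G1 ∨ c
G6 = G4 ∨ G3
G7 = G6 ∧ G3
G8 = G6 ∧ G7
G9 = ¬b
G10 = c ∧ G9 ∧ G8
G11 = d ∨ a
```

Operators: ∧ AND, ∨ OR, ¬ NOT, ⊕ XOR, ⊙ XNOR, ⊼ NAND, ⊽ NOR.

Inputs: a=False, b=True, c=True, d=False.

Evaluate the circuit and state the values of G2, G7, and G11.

G2 = True; G7 = True; G11 = False

G1 = c OR a = True OR False = True
G2 = c OR b = True OR True = True
G3 = G1 OR d OR b = True OR False OR True = True
G4 = G1 OR G3 = True OR True = True
G6 = G4 OR G3 = True OR True = True
G7 = G6 AND G3 = True AND True = True
G11 = d OR a = False OR False = False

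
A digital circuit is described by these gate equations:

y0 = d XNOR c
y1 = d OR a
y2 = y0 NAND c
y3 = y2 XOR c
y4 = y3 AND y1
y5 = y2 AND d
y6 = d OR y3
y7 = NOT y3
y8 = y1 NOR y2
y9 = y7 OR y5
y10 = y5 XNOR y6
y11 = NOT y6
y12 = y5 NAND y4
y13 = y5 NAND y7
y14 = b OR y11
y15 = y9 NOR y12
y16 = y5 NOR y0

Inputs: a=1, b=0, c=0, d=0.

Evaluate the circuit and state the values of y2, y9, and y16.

y0 = d XNOR c = 0 XNOR 0 = 1
y2 = y0 NAND c = 1 NAND 0 = 1
y3 = y2 XOR c = 1 XOR 0 = 1
y5 = y2 AND d = 1 AND 0 = 0
y7 = NOT y3 = NOT 1 = 0
y9 = y7 OR y5 = 0 OR 0 = 0
y16 = y5 NOR y0 = 0 NOR 1 = 0

y2 = 1  y9 = 0  y16 = 0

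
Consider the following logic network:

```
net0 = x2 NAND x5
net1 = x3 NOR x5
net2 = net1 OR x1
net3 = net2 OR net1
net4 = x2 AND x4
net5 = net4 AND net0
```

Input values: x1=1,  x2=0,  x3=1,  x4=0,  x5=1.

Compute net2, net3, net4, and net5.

net2 = 1; net3 = 1; net4 = 0; net5 = 0

net0 = x2 NAND x5 = 0 NAND 1 = 1
net1 = x3 NOR x5 = 1 NOR 1 = 0
net2 = net1 OR x1 = 0 OR 1 = 1
net3 = net2 OR net1 = 1 OR 0 = 1
net4 = x2 AND x4 = 0 AND 0 = 0
net5 = net4 AND net0 = 0 AND 1 = 0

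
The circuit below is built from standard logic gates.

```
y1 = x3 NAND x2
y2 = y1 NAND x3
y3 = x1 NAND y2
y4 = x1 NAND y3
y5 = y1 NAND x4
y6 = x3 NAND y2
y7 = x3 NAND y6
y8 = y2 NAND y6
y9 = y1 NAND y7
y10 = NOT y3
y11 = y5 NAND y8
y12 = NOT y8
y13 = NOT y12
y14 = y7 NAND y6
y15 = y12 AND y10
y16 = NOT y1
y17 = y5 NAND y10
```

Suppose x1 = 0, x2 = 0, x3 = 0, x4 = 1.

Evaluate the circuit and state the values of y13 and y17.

y13 = 0  y17 = 1

y1 = x3 NAND x2 = 0 NAND 0 = 1
y2 = y1 NAND x3 = 1 NAND 0 = 1
y3 = x1 NAND y2 = 0 NAND 1 = 1
y5 = y1 NAND x4 = 1 NAND 1 = 0
y6 = x3 NAND y2 = 0 NAND 1 = 1
y8 = y2 NAND y6 = 1 NAND 1 = 0
y10 = NOT y3 = NOT 1 = 0
y12 = NOT y8 = NOT 0 = 1
y13 = NOT y12 = NOT 1 = 0
y17 = y5 NAND y10 = 0 NAND 0 = 1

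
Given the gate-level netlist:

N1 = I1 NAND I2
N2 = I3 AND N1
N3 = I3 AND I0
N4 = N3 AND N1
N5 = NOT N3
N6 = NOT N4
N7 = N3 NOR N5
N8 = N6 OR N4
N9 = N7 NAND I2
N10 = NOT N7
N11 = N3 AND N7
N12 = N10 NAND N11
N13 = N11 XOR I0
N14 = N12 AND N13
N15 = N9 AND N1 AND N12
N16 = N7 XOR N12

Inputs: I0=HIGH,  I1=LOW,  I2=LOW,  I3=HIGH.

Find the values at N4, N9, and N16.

N1 = I1 NAND I2 = LOW NAND LOW = HIGH
N3 = I3 AND I0 = HIGH AND HIGH = HIGH
N4 = N3 AND N1 = HIGH AND HIGH = HIGH
N5 = NOT N3 = NOT HIGH = LOW
N7 = N3 NOR N5 = HIGH NOR LOW = LOW
N9 = N7 NAND I2 = LOW NAND LOW = HIGH
N10 = NOT N7 = NOT LOW = HIGH
N11 = N3 AND N7 = HIGH AND LOW = LOW
N12 = N10 NAND N11 = HIGH NAND LOW = HIGH
N16 = N7 XOR N12 = LOW XOR HIGH = HIGH

N4 = HIGH, N9 = HIGH, N16 = HIGH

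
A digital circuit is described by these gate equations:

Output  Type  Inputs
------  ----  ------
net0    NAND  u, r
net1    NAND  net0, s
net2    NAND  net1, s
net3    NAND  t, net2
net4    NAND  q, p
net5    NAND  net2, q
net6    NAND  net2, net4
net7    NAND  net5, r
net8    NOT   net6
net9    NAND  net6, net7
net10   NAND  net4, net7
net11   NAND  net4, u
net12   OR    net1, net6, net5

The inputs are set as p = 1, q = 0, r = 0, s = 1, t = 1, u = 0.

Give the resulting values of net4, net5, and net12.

net4 = 1; net5 = 1; net12 = 1

net0 = u NAND r = 0 NAND 0 = 1
net1 = net0 NAND s = 1 NAND 1 = 0
net2 = net1 NAND s = 0 NAND 1 = 1
net4 = q NAND p = 0 NAND 1 = 1
net5 = net2 NAND q = 1 NAND 0 = 1
net6 = net2 NAND net4 = 1 NAND 1 = 0
net12 = net1 OR net6 OR net5 = 0 OR 0 OR 1 = 1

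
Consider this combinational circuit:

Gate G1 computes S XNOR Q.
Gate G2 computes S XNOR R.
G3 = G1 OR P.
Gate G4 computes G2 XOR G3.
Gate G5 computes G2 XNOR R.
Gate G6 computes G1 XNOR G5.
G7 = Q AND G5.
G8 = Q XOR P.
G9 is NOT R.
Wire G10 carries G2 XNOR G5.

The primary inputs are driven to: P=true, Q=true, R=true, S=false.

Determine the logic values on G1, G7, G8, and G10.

G1 = S XNOR Q = false XNOR true = false
G2 = S XNOR R = false XNOR true = false
G5 = G2 XNOR R = false XNOR true = false
G7 = Q AND G5 = true AND false = false
G8 = Q XOR P = true XOR true = false
G10 = G2 XNOR G5 = false XNOR false = true

G1 = false; G7 = false; G8 = false; G10 = true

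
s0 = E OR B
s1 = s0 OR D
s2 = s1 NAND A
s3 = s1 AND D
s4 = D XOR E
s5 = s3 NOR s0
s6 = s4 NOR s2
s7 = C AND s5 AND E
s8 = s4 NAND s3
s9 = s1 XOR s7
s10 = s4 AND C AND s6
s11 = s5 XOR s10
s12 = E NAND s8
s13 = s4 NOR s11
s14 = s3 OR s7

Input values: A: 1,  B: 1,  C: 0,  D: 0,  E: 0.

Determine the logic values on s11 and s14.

s11 = 0  s14 = 0

s0 = E OR B = 0 OR 1 = 1
s1 = s0 OR D = 1 OR 0 = 1
s2 = s1 NAND A = 1 NAND 1 = 0
s3 = s1 AND D = 1 AND 0 = 0
s4 = D XOR E = 0 XOR 0 = 0
s5 = s3 NOR s0 = 0 NOR 1 = 0
s6 = s4 NOR s2 = 0 NOR 0 = 1
s7 = C AND s5 AND E = 0 AND 0 AND 0 = 0
s10 = s4 AND C AND s6 = 0 AND 0 AND 1 = 0
s11 = s5 XOR s10 = 0 XOR 0 = 0
s14 = s3 OR s7 = 0 OR 0 = 0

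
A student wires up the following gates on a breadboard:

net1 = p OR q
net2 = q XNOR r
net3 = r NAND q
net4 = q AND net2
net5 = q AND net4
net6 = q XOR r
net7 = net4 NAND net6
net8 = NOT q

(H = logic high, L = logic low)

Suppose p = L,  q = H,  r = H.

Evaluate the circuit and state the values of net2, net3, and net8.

net2 = H, net3 = L, net8 = L

net2 = q XNOR r = H XNOR H = H
net3 = r NAND q = H NAND H = L
net8 = NOT q = NOT H = L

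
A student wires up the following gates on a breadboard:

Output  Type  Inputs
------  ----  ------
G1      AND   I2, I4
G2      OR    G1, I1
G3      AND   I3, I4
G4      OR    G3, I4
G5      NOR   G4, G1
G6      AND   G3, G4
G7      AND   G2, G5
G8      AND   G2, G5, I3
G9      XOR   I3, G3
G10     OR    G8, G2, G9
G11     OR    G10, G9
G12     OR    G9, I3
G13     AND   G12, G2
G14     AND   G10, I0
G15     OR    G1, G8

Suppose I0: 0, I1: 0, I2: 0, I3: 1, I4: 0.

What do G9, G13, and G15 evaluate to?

G1 = I2 AND I4 = 0 AND 0 = 0
G2 = G1 OR I1 = 0 OR 0 = 0
G3 = I3 AND I4 = 1 AND 0 = 0
G4 = G3 OR I4 = 0 OR 0 = 0
G5 = G4 NOR G1 = 0 NOR 0 = 1
G8 = G2 AND G5 AND I3 = 0 AND 1 AND 1 = 0
G9 = I3 XOR G3 = 1 XOR 0 = 1
G12 = G9 OR I3 = 1 OR 1 = 1
G13 = G12 AND G2 = 1 AND 0 = 0
G15 = G1 OR G8 = 0 OR 0 = 0

G9 = 1, G13 = 0, G15 = 0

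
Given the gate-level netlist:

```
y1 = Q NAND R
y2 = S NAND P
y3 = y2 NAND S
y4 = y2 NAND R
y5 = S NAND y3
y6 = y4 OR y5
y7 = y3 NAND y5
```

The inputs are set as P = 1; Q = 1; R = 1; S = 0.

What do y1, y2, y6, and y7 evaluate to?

y1 = 0  y2 = 1  y6 = 1  y7 = 0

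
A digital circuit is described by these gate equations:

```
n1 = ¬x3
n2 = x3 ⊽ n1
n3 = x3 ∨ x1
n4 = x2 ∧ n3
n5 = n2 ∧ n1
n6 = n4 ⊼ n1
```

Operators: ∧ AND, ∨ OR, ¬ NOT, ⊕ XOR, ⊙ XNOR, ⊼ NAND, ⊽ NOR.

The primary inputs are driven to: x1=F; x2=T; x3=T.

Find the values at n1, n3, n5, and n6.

n1 = NOT x3 = NOT T = F
n2 = x3 NOR n1 = T NOR F = F
n3 = x3 OR x1 = T OR F = T
n4 = x2 AND n3 = T AND T = T
n5 = n2 AND n1 = F AND F = F
n6 = n4 NAND n1 = T NAND F = T

n1 = F, n3 = T, n5 = F, n6 = T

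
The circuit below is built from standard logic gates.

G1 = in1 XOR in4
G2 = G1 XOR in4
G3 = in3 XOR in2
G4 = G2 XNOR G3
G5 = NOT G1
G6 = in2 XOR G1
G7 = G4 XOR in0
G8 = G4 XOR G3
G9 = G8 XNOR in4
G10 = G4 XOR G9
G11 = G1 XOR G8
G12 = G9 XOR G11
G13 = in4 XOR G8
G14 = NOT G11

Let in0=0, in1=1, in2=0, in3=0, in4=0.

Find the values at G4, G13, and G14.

G4 = 0, G13 = 0, G14 = 0

G1 = in1 XOR in4 = 1 XOR 0 = 1
G2 = G1 XOR in4 = 1 XOR 0 = 1
G3 = in3 XOR in2 = 0 XOR 0 = 0
G4 = G2 XNOR G3 = 1 XNOR 0 = 0
G8 = G4 XOR G3 = 0 XOR 0 = 0
G11 = G1 XOR G8 = 1 XOR 0 = 1
G13 = in4 XOR G8 = 0 XOR 0 = 0
G14 = NOT G11 = NOT 1 = 0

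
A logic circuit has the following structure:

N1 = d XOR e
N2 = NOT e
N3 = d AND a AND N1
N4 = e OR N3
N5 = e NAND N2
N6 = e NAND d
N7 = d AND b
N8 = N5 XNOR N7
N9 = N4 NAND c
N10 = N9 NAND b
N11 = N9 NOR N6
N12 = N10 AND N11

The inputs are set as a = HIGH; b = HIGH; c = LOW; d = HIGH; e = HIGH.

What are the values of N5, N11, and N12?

N1 = d XOR e = HIGH XOR HIGH = LOW
N2 = NOT e = NOT HIGH = LOW
N3 = d AND a AND N1 = HIGH AND HIGH AND LOW = LOW
N4 = e OR N3 = HIGH OR LOW = HIGH
N5 = e NAND N2 = HIGH NAND LOW = HIGH
N6 = e NAND d = HIGH NAND HIGH = LOW
N9 = N4 NAND c = HIGH NAND LOW = HIGH
N10 = N9 NAND b = HIGH NAND HIGH = LOW
N11 = N9 NOR N6 = HIGH NOR LOW = LOW
N12 = N10 AND N11 = LOW AND LOW = LOW

N5 = HIGH, N11 = LOW, N12 = LOW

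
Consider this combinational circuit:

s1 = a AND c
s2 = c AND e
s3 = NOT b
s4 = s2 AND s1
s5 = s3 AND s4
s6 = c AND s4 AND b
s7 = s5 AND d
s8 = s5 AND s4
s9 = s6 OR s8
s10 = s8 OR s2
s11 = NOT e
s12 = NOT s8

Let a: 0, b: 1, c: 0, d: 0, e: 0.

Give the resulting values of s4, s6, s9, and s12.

s1 = a AND c = 0 AND 0 = 0
s2 = c AND e = 0 AND 0 = 0
s3 = NOT b = NOT 1 = 0
s4 = s2 AND s1 = 0 AND 0 = 0
s5 = s3 AND s4 = 0 AND 0 = 0
s6 = c AND s4 AND b = 0 AND 0 AND 1 = 0
s8 = s5 AND s4 = 0 AND 0 = 0
s9 = s6 OR s8 = 0 OR 0 = 0
s12 = NOT s8 = NOT 0 = 1

s4 = 0, s6 = 0, s9 = 0, s12 = 1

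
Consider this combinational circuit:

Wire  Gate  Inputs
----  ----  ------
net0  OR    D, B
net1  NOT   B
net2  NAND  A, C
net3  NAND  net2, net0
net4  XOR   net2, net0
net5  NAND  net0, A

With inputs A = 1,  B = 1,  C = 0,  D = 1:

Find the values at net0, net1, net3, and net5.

net0 = 1, net1 = 0, net3 = 0, net5 = 0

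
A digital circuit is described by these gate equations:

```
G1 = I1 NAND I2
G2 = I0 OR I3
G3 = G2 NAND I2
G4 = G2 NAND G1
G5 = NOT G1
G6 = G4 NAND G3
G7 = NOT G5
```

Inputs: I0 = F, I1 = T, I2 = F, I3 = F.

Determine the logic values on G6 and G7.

G6 = F, G7 = T

G1 = I1 NAND I2 = T NAND F = T
G2 = I0 OR I3 = F OR F = F
G3 = G2 NAND I2 = F NAND F = T
G4 = G2 NAND G1 = F NAND T = T
G5 = NOT G1 = NOT T = F
G6 = G4 NAND G3 = T NAND T = F
G7 = NOT G5 = NOT F = T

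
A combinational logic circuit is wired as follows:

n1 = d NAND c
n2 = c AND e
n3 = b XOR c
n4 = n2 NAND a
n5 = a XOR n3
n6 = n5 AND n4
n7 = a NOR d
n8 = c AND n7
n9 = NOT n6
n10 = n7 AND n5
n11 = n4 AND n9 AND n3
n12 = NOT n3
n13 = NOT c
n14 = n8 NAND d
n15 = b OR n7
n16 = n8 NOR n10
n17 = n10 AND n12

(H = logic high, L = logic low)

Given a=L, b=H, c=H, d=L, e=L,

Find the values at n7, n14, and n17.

n3 = b XOR c = H XOR H = L
n5 = a XOR n3 = L XOR L = L
n7 = a NOR d = L NOR L = H
n8 = c AND n7 = H AND H = H
n10 = n7 AND n5 = H AND L = L
n12 = NOT n3 = NOT L = H
n14 = n8 NAND d = H NAND L = H
n17 = n10 AND n12 = L AND H = L

n7 = H, n14 = H, n17 = L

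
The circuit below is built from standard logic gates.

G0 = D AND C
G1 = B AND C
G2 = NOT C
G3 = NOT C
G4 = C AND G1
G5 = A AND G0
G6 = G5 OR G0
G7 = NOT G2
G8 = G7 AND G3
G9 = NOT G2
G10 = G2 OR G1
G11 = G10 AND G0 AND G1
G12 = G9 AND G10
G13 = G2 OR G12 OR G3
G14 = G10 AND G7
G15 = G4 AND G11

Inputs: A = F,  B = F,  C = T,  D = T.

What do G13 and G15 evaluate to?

G13 = F; G15 = F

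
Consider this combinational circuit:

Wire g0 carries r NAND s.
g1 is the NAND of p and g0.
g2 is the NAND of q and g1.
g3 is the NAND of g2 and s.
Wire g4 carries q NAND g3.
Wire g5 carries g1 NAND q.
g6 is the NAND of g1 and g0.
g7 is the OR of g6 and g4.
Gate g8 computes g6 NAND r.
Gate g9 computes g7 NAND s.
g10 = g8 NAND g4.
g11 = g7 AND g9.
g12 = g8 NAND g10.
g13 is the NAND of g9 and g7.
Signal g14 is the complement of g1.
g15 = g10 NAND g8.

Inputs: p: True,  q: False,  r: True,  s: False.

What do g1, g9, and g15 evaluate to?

g0 = r NAND s = True NAND False = True
g1 = p NAND g0 = True NAND True = False
g2 = q NAND g1 = False NAND False = True
g3 = g2 NAND s = True NAND False = True
g4 = q NAND g3 = False NAND True = True
g6 = g1 NAND g0 = False NAND True = True
g7 = g6 OR g4 = True OR True = True
g8 = g6 NAND r = True NAND True = False
g9 = g7 NAND s = True NAND False = True
g10 = g8 NAND g4 = False NAND True = True
g15 = g10 NAND g8 = True NAND False = True

g1 = False, g9 = True, g15 = True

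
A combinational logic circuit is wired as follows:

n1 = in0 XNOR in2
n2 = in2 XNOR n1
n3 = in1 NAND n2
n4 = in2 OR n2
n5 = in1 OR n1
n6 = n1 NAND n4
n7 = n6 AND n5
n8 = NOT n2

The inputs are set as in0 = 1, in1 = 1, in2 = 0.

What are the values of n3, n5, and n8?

n1 = in0 XNOR in2 = 1 XNOR 0 = 0
n2 = in2 XNOR n1 = 0 XNOR 0 = 1
n3 = in1 NAND n2 = 1 NAND 1 = 0
n5 = in1 OR n1 = 1 OR 0 = 1
n8 = NOT n2 = NOT 1 = 0

n3 = 0; n5 = 1; n8 = 0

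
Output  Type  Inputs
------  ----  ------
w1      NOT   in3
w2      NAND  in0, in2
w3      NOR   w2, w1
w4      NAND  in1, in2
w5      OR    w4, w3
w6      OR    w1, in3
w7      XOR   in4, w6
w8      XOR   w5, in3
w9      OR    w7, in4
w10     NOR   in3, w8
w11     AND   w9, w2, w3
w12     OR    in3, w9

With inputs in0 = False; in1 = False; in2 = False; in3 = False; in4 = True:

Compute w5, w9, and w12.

w1 = NOT in3 = NOT False = True
w2 = in0 NAND in2 = False NAND False = True
w3 = w2 NOR w1 = True NOR True = False
w4 = in1 NAND in2 = False NAND False = True
w5 = w4 OR w3 = True OR False = True
w6 = w1 OR in3 = True OR False = True
w7 = in4 XOR w6 = True XOR True = False
w9 = w7 OR in4 = False OR True = True
w12 = in3 OR w9 = False OR True = True

w5 = True, w9 = True, w12 = True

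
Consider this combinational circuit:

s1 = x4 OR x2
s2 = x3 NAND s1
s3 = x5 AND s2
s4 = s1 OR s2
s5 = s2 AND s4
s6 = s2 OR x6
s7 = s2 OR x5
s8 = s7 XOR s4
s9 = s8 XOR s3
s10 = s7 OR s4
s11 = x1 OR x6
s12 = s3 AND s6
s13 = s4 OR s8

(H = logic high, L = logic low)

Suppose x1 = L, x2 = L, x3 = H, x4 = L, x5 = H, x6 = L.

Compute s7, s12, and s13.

s1 = x4 OR x2 = L OR L = L
s2 = x3 NAND s1 = H NAND L = H
s3 = x5 AND s2 = H AND H = H
s4 = s1 OR s2 = L OR H = H
s6 = s2 OR x6 = H OR L = H
s7 = s2 OR x5 = H OR H = H
s8 = s7 XOR s4 = H XOR H = L
s12 = s3 AND s6 = H AND H = H
s13 = s4 OR s8 = H OR L = H

s7 = H; s12 = H; s13 = H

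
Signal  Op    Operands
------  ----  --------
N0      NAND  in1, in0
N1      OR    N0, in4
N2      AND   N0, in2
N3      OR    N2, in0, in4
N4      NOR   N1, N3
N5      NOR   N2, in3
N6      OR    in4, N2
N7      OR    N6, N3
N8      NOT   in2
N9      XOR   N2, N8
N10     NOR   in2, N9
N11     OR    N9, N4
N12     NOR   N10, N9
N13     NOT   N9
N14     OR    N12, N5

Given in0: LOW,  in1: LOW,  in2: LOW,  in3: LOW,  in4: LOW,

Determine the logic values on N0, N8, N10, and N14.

N0 = HIGH; N8 = HIGH; N10 = LOW; N14 = HIGH

N0 = in1 NAND in0 = LOW NAND LOW = HIGH
N2 = N0 AND in2 = HIGH AND LOW = LOW
N5 = N2 NOR in3 = LOW NOR LOW = HIGH
N8 = NOT in2 = NOT LOW = HIGH
N9 = N2 XOR N8 = LOW XOR HIGH = HIGH
N10 = in2 NOR N9 = LOW NOR HIGH = LOW
N12 = N10 NOR N9 = LOW NOR HIGH = LOW
N14 = N12 OR N5 = LOW OR HIGH = HIGH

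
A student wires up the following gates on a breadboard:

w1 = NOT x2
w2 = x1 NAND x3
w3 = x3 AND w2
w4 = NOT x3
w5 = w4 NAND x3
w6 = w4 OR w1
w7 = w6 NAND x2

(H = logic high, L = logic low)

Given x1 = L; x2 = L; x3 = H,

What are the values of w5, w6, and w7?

w1 = NOT x2 = NOT L = H
w4 = NOT x3 = NOT H = L
w5 = w4 NAND x3 = L NAND H = H
w6 = w4 OR w1 = L OR H = H
w7 = w6 NAND x2 = H NAND L = H

w5 = H; w6 = H; w7 = H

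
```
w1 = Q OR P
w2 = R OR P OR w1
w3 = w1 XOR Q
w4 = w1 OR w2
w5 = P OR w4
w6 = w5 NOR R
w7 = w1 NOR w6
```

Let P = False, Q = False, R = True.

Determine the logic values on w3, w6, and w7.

w1 = Q OR P = False OR False = False
w2 = R OR P OR w1 = True OR False OR False = True
w3 = w1 XOR Q = False XOR False = False
w4 = w1 OR w2 = False OR True = True
w5 = P OR w4 = False OR True = True
w6 = w5 NOR R = True NOR True = False
w7 = w1 NOR w6 = False NOR False = True

w3 = False, w6 = False, w7 = True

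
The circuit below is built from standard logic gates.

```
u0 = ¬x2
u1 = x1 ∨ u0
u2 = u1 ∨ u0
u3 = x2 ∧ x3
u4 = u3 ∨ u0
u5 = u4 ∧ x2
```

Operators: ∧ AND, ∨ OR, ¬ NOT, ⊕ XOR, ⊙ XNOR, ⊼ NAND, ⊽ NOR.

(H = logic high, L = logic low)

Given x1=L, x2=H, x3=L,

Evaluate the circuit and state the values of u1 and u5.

u0 = NOT x2 = NOT H = L
u1 = x1 OR u0 = L OR L = L
u3 = x2 AND x3 = H AND L = L
u4 = u3 OR u0 = L OR L = L
u5 = u4 AND x2 = L AND H = L

u1 = L; u5 = L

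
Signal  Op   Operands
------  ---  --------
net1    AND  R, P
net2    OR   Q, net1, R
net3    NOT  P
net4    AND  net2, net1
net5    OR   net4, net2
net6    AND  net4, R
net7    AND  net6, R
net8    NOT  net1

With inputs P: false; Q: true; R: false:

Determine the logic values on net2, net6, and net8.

net1 = R AND P = false AND false = false
net2 = Q OR net1 OR R = true OR false OR false = true
net4 = net2 AND net1 = true AND false = false
net6 = net4 AND R = false AND false = false
net8 = NOT net1 = NOT false = true

net2 = true, net6 = false, net8 = true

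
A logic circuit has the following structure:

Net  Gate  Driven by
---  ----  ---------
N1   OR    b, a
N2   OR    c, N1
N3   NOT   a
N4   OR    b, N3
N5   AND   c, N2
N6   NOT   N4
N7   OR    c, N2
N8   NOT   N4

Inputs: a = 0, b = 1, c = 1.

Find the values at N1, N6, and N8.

N1 = 1, N6 = 0, N8 = 0

N1 = b OR a = 1 OR 0 = 1
N3 = NOT a = NOT 0 = 1
N4 = b OR N3 = 1 OR 1 = 1
N6 = NOT N4 = NOT 1 = 0
N8 = NOT N4 = NOT 1 = 0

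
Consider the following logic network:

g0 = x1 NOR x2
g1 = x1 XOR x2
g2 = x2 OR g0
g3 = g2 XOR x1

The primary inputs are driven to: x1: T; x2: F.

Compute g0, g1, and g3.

g0 = F, g1 = T, g3 = T

g0 = x1 NOR x2 = T NOR F = F
g1 = x1 XOR x2 = T XOR F = T
g2 = x2 OR g0 = F OR F = F
g3 = g2 XOR x1 = F XOR T = T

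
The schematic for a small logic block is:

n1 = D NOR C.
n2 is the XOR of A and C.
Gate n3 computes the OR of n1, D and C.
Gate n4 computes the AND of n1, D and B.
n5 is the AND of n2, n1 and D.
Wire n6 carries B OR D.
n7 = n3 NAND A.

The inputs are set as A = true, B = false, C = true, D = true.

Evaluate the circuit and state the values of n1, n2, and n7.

n1 = false, n2 = false, n7 = false

n1 = D NOR C = true NOR true = false
n2 = A XOR C = true XOR true = false
n3 = n1 OR D OR C = false OR true OR true = true
n7 = n3 NAND A = true NAND true = false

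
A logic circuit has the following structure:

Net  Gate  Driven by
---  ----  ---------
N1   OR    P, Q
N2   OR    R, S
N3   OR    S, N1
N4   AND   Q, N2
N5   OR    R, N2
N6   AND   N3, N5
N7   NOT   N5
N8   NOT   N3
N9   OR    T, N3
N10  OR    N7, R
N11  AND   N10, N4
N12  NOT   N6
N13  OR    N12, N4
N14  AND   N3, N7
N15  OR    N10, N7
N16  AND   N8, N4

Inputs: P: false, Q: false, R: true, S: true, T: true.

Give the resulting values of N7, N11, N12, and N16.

N7 = false  N11 = false  N12 = false  N16 = false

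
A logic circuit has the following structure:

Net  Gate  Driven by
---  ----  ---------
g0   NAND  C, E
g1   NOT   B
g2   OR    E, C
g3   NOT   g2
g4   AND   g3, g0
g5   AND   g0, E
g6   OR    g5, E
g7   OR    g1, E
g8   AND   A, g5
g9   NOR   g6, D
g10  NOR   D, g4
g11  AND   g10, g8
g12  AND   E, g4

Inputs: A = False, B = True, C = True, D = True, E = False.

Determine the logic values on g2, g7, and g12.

g0 = C NAND E = True NAND False = True
g1 = NOT B = NOT True = False
g2 = E OR C = False OR True = True
g3 = NOT g2 = NOT True = False
g4 = g3 AND g0 = False AND True = False
g7 = g1 OR E = False OR False = False
g12 = E AND g4 = False AND False = False

g2 = True, g7 = False, g12 = False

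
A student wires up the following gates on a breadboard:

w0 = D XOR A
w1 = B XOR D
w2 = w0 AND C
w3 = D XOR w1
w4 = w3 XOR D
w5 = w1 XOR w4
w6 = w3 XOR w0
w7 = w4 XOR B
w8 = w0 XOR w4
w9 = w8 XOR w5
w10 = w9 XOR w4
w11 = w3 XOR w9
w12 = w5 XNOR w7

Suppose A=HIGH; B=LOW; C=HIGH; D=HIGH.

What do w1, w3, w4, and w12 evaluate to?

w1 = B XOR D = LOW XOR HIGH = HIGH
w3 = D XOR w1 = HIGH XOR HIGH = LOW
w4 = w3 XOR D = LOW XOR HIGH = HIGH
w5 = w1 XOR w4 = HIGH XOR HIGH = LOW
w7 = w4 XOR B = HIGH XOR LOW = HIGH
w12 = w5 XNOR w7 = LOW XNOR HIGH = LOW

w1 = HIGH  w3 = LOW  w4 = HIGH  w12 = LOW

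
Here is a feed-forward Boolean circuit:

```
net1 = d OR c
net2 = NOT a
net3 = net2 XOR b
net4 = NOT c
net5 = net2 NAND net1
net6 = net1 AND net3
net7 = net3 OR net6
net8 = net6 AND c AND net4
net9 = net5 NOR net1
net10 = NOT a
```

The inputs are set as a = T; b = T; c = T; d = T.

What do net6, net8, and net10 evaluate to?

net6 = T, net8 = F, net10 = F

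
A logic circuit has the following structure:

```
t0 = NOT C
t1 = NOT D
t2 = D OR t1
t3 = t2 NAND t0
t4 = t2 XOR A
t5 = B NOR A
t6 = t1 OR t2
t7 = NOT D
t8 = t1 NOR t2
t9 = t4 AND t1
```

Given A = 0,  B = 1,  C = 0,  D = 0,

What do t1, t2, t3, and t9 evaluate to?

t1 = 1, t2 = 1, t3 = 0, t9 = 1

t0 = NOT C = NOT 0 = 1
t1 = NOT D = NOT 0 = 1
t2 = D OR t1 = 0 OR 1 = 1
t3 = t2 NAND t0 = 1 NAND 1 = 0
t4 = t2 XOR A = 1 XOR 0 = 1
t9 = t4 AND t1 = 1 AND 1 = 1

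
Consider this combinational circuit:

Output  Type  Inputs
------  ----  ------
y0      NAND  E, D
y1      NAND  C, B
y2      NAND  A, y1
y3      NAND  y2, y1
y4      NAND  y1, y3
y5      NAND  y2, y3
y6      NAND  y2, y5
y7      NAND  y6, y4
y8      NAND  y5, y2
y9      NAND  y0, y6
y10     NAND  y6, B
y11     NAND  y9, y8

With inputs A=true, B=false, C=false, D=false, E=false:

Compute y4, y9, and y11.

y0 = E NAND D = false NAND false = true
y1 = C NAND B = false NAND false = true
y2 = A NAND y1 = true NAND true = false
y3 = y2 NAND y1 = false NAND true = true
y4 = y1 NAND y3 = true NAND true = false
y5 = y2 NAND y3 = false NAND true = true
y6 = y2 NAND y5 = false NAND true = true
y8 = y5 NAND y2 = true NAND false = true
y9 = y0 NAND y6 = true NAND true = false
y11 = y9 NAND y8 = false NAND true = true

y4 = false, y9 = false, y11 = true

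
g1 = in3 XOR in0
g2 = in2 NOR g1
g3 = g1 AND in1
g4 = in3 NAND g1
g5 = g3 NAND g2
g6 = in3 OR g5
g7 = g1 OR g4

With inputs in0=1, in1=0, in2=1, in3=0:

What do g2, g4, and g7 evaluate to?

g1 = in3 XOR in0 = 0 XOR 1 = 1
g2 = in2 NOR g1 = 1 NOR 1 = 0
g4 = in3 NAND g1 = 0 NAND 1 = 1
g7 = g1 OR g4 = 1 OR 1 = 1

g2 = 0  g4 = 1  g7 = 1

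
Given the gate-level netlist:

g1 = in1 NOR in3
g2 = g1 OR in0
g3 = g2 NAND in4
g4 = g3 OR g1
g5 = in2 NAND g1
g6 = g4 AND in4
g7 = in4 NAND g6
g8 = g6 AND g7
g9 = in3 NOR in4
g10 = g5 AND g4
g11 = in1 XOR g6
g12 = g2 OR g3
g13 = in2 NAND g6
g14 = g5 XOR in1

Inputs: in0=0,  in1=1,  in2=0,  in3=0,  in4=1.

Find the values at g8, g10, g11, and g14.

g8 = 0  g10 = 1  g11 = 0  g14 = 0

g1 = in1 NOR in3 = 1 NOR 0 = 0
g2 = g1 OR in0 = 0 OR 0 = 0
g3 = g2 NAND in4 = 0 NAND 1 = 1
g4 = g3 OR g1 = 1 OR 0 = 1
g5 = in2 NAND g1 = 0 NAND 0 = 1
g6 = g4 AND in4 = 1 AND 1 = 1
g7 = in4 NAND g6 = 1 NAND 1 = 0
g8 = g6 AND g7 = 1 AND 0 = 0
g10 = g5 AND g4 = 1 AND 1 = 1
g11 = in1 XOR g6 = 1 XOR 1 = 0
g14 = g5 XOR in1 = 1 XOR 1 = 0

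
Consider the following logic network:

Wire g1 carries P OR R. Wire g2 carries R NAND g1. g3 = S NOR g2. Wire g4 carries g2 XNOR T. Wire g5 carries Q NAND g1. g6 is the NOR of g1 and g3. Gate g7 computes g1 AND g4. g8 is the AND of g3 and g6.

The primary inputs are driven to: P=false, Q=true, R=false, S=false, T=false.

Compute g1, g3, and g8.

g1 = P OR R = false OR false = false
g2 = R NAND g1 = false NAND false = true
g3 = S NOR g2 = false NOR true = false
g6 = g1 NOR g3 = false NOR false = true
g8 = g3 AND g6 = false AND true = false

g1 = false  g3 = false  g8 = false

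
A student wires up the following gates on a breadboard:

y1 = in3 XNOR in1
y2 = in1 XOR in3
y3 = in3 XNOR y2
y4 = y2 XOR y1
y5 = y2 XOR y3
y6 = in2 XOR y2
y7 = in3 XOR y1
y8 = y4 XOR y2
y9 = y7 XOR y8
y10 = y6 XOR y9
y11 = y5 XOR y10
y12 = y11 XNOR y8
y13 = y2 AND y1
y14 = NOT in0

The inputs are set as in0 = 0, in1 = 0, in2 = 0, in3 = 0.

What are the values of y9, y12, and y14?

y1 = in3 XNOR in1 = 0 XNOR 0 = 1
y2 = in1 XOR in3 = 0 XOR 0 = 0
y3 = in3 XNOR y2 = 0 XNOR 0 = 1
y4 = y2 XOR y1 = 0 XOR 1 = 1
y5 = y2 XOR y3 = 0 XOR 1 = 1
y6 = in2 XOR y2 = 0 XOR 0 = 0
y7 = in3 XOR y1 = 0 XOR 1 = 1
y8 = y4 XOR y2 = 1 XOR 0 = 1
y9 = y7 XOR y8 = 1 XOR 1 = 0
y10 = y6 XOR y9 = 0 XOR 0 = 0
y11 = y5 XOR y10 = 1 XOR 0 = 1
y12 = y11 XNOR y8 = 1 XNOR 1 = 1
y14 = NOT in0 = NOT 0 = 1

y9 = 0  y12 = 1  y14 = 1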